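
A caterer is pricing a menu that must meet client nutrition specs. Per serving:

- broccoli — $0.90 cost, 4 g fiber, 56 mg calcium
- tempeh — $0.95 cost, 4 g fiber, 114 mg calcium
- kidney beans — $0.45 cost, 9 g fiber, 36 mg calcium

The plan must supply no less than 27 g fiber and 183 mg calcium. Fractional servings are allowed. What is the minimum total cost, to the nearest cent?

Compare the cost at each extreme point of the feasible region.
broccoli only: max(27/4, 183/56) = 6.75 servings → $6.08.
tempeh only: max(27/4, 183/114) = 6.75 servings → $6.41.
kidney beans only: max(27/9, 183/36) = 5.083 servings → $2.29.
broccoli + tempeh: intersection lies outside the first quadrant.
broccoli + kidney beans with both tight: 1.875 servings and 2.167 servings → $2.66.
tempeh + kidney beans with both tight: 0.7653 servings and 2.66 servings → $1.92.
Cheapest feasible corner: $1.92.

$1.92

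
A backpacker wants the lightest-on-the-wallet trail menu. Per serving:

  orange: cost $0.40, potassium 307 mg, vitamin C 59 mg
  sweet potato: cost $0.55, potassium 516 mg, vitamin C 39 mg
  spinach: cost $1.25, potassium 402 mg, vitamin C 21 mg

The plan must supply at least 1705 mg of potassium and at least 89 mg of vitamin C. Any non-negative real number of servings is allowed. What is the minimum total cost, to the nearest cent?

$1.82

Check every corner: each single food scaled to meet both minima, and each pair solved so both constraints bind.
orange only: max(1705/307, 89/59) = 5.554 servings → $2.22.
sweet potato only: max(1705/516, 89/39) = 3.304 servings → $1.82.
spinach only: max(1705/402, 89/21) = 4.241 servings → $5.30.
orange + sweet potato: intersection lies outside the first quadrant.
orange + spinach: intersection lies outside the first quadrant.
sweet potato + spinach: the both-tight solution has a negative serving — not a feasible corner.
The minimum over all feasible corners is $1.82.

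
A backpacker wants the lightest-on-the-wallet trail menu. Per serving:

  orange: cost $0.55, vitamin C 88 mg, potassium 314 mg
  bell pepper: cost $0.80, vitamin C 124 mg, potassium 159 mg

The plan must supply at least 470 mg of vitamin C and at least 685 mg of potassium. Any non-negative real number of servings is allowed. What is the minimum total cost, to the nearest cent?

An LP optimum is at a vertex; with two nutrient constraints at most two foods are used. Check each candidate.
orange only: max(470/88, 685/314) = 5.341 servings → $2.94.
bell pepper only: max(470/124, 685/159) = 4.308 servings → $3.45.
orange + bell pepper with both tight: 0.4093 servings and 3.5 servings → $3.02.
Cheapest feasible corner: $2.94.

$2.94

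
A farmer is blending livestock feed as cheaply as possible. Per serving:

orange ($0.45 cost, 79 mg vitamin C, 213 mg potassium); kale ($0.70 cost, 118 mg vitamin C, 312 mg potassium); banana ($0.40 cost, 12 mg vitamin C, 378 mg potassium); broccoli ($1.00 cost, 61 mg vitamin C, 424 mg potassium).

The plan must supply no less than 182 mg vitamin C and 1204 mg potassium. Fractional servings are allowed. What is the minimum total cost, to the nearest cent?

For a min-cost LP with two ≥-constraints, a basic feasible solution has at most two positive variables.
orange only: max(182/79, 1204/213) = 5.653 servings → $2.54.
kale only: max(182/118, 1204/312) = 3.859 servings → $2.70.
banana only: max(182/12, 1204/378) = 15.17 servings → $6.07.
broccoli only: max(182/61, 1204/424) = 2.984 servings → $2.98.
orange + kale: the both-tight solution has a negative serving — not a feasible corner.
orange + banana with both tight: 1.99 servings and 2.064 servings → $1.72.
orange + broccoli with both tight: 0.1816 servings and 2.748 servings → $2.83.
kale + banana with both tight: 1.33 servings and 2.087 servings → $1.77.
kale + broccoli with both tight: 0.1201 servings and 2.751 servings → $2.84.
banana + broccoli: the both-tight solution has a negative serving — not a feasible corner.
Cheapest feasible corner: $1.72.

$1.72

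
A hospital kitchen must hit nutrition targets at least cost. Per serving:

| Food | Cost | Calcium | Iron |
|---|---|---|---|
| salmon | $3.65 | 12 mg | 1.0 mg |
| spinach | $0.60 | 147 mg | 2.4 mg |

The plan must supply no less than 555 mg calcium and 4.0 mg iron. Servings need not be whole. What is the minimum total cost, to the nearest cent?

$2.27

salmon only: max(555/12, 4.0/1.0) = 46.25 servings → $168.81.
spinach only: max(555/147, 4.0/2.4) = 3.776 servings → $2.27.
salmon + spinach with both targets exact would need a negative amount; discard.
Cheapest feasible corner: $2.27.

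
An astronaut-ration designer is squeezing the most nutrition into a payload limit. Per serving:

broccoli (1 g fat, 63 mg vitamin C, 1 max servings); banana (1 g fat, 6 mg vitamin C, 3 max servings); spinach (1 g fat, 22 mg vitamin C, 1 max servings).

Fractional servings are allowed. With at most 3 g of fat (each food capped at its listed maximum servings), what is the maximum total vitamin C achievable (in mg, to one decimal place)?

91.0 mg

Vitamin C per g fat: broccoli 63, spinach 22, banana 6.
Take 1 serving of broccoli: uses 1 g fat, +63.0 mg vitamin C (running total 63.0 mg).
Take 1 serving of spinach: uses 1 g fat, +22.0 mg vitamin C (running total 85.0 mg).
Take 1 serving of banana: uses 1 g fat, +6.0 mg vitamin C (running total 91.0 mg).
Filling greedily by vitamin C-per-g fat is optimal for one linear limit, giving 91.0 mg.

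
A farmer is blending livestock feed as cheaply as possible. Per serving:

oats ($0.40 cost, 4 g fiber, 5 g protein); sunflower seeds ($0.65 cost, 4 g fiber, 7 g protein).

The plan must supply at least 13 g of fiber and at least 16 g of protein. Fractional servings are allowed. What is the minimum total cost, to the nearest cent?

$1.30

Two binding constraints pin down two serving amounts, so the optimal mix uses at most two foods. The candidates are each food alone (scaled to the tighter of fiber/protein) and each pair with both constraints tight.
oats only: max(13/4, 16/5) = 3.25 servings → $1.30.
sunflower seeds only: max(13/4, 16/7) = 3.25 servings → $2.11.
oats + sunflower seeds with both targets exact would need a negative amount; discard.
The minimum over all feasible corners is $1.30.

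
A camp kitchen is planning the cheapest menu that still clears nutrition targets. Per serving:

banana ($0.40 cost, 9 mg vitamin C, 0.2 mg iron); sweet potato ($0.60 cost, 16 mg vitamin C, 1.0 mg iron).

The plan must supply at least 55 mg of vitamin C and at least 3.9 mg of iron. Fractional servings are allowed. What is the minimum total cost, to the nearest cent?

Minimising a linear cost over {vitamin C ≥ 55, iron ≥ 3.9, servings ≥ 0} — the optimum is at a vertex, using one or two foods.
banana only: max(55/9, 3.9/0.2) = 19.5 servings → $7.80.
sweet potato only: max(55/16, 3.9/1.0) = 3.9 servings → $2.34.
banana + sweet potato: the both-tight solution has a negative serving — not a feasible corner.
Cheapest feasible corner: $2.34.

$2.34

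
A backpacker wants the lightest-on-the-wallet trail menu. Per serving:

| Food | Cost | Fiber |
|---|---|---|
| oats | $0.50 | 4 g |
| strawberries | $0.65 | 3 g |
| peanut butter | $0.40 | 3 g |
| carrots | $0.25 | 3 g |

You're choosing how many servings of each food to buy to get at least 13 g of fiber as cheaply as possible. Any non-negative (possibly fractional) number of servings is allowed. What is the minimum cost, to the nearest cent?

Cost per g of fiber: carrots $0.0833, oats $0.1250, peanut butter $0.1333, strawberries $0.2167.
With no serving limits, use only carrots: 13 g / 3 g = 4.333 servings × $0.25 = $1.08.

$1.08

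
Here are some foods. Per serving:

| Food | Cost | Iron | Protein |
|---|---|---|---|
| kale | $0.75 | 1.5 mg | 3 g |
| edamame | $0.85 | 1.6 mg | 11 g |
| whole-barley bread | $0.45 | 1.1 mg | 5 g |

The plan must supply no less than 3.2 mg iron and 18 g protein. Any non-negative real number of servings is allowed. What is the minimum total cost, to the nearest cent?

With two linear requirements the optimum uses one or two foods; enumerate the corners.
kale only: max(3.2/1.5, 18/3) = 6 servings → $4.50.
edamame only: max(3.2/1.6, 18/11) = 2 servings → $1.70.
whole-barley bread only: max(3.2/1.1, 18/5) = 3.6 servings → $1.62.
kale + edamame with both tight: 0.547 servings and 1.487 servings → $1.67.
kale + whole-barley bread: intersection lies outside the first quadrant.
edamame + whole-barley bread with both tight: 0.9268 servings and 1.561 servings → $1.49.
So the least-cost plan costs $1.49.

$1.49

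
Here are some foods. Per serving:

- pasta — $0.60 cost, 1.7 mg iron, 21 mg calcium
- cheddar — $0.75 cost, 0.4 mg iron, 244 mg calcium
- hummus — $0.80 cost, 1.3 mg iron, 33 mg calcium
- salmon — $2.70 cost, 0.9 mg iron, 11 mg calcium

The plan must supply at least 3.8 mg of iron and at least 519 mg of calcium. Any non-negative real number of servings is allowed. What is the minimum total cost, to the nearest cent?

$2.54

Minimising a linear cost over {iron ≥ 3.8, calcium ≥ 519, servings ≥ 0} — the optimum is at a vertex, using one or two foods.
pasta only: max(3.8/1.7, 519/21) = 24.71 servings → $14.83.
cheddar only: max(3.8/0.4, 519/244) = 9.5 servings → $7.12.
hummus only: max(3.8/1.3, 519/33) = 15.73 servings → $12.58.
salmon only: max(3.8/0.9, 519/11) = 47.18 servings → $127.39.
pasta + cheddar with both tight: 1.771 servings and 1.975 servings → $2.54.
pasta + hummus with both targets exact would need a negative amount; discard.
pasta + salmon: the both-tight solution has a negative serving — not a feasible corner.
cheddar + hummus with both tight: 1.807 servings and 2.367 servings → $3.25.
cheddar + salmon with both tight: 1.976 servings and 3.344 servings → $10.51.
hummus + salmon with both targets exact would need a negative amount; discard.
Cheapest feasible corner: $2.54.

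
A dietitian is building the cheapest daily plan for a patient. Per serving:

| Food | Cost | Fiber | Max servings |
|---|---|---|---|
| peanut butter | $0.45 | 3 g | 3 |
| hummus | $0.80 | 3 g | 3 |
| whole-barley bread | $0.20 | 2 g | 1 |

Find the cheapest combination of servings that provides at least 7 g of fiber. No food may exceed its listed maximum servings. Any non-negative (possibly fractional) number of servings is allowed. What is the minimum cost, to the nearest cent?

$0.95

Cost per g of fiber: whole-barley bread $0.1000, peanut butter $0.1500, hummus $0.2667.
Take 1 serving of whole-barley bread: +2.0 g fiber for $0.20 (total $0.20, still need 5.0 g).
Take 1.667 servings of peanut butter: +5.0 g fiber for $0.75 (total $0.95, still need 0.0 g).
Greedy by cheapest-per-g is optimal for a single linear constraint, so the minimum cost is $0.95.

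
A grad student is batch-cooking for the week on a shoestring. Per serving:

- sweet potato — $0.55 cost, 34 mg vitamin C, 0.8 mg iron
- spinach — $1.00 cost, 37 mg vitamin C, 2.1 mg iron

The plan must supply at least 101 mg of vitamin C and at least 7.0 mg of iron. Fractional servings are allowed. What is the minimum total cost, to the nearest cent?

sweet potato only: max(101/34, 7.0/0.8) = 8.75 servings → $4.81.
spinach only: max(101/37, 7.0/2.1) = 3.333 servings → $3.33.
sweet potato + spinach with both targets exact would need a negative amount; discard.
Cheapest feasible corner: $3.33.

$3.33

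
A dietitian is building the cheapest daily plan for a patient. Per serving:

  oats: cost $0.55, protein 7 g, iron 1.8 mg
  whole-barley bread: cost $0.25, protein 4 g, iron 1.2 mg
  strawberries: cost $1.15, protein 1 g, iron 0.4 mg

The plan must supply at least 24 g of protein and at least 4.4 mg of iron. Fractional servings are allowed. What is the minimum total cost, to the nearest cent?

Check every corner: each single food scaled to meet both minima, and each pair solved so both constraints bind.
oats only: max(24/7, 4.4/1.8) = 3.429 servings → $1.89.
whole-barley bread only: max(24/4, 4.4/1.2) = 6 servings → $1.50.
strawberries only: max(24/1, 4.4/0.4) = 24 servings → $27.60.
oats + whole-barley bread: the both-tight solution has a negative serving — not a feasible corner.
oats + strawberries: the both-tight solution has a negative serving — not a feasible corner.
whole-barley bread + strawberries: the both-tight solution has a negative serving — not a feasible corner.
So the least-cost plan costs $1.50.

$1.50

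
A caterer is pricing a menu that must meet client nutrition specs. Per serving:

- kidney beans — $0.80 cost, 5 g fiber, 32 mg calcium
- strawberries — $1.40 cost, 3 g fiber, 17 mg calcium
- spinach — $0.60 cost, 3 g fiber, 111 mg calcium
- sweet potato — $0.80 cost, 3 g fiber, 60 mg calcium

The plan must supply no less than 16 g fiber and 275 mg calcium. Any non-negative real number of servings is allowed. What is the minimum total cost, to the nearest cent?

$2.79

Compare the cost at each extreme point of the feasible region.
kidney beans only: max(16/5, 275/32) = 8.594 servings → $6.88.
strawberries only: max(16/3, 275/17) = 16.18 servings → $22.65.
spinach only: max(16/3, 275/111) = 5.333 servings → $3.20.
sweet potato only: max(16/3, 275/60) = 5.333 servings → $4.27.
kidney beans + strawberries: the both-tight solution has a negative serving — not a feasible corner.
kidney beans + spinach with both tight: 2.072 servings and 1.88 servings → $2.79.
kidney beans + sweet potato with both tight: 0.6618 servings and 4.23 servings → $3.91.
strawberries + spinach with both tight: 3.372 servings and 1.961 servings → $5.90.
strawberries + sweet potato with both tight: 1.047 servings and 4.287 servings → $4.89.
spinach + sweet potato: intersection lies outside the first quadrant.
The minimum over all feasible corners is $2.79.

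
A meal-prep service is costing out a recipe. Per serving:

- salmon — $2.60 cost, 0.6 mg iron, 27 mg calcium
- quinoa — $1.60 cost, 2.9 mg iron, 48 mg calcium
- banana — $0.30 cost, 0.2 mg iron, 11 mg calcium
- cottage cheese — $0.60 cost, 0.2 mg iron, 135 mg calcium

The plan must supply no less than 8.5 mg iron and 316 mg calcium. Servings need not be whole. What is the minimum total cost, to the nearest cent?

$5.34

With two linear requirements the optimum uses one or two foods; enumerate the corners.
salmon only: max(8.5/0.6, 316/27) = 14.17 servings → $36.83.
quinoa only: max(8.5/2.9, 316/48) = 6.583 servings → $10.53.
banana only: max(8.5/0.2, 316/11) = 42.5 servings → $12.75.
cottage cheese only: max(8.5/0.2, 316/135) = 42.5 servings → $25.50.
salmon + quinoa with both tight: 10.27 servings and 0.8061 servings → $27.99.
salmon + banana: intersection lies outside the first quadrant.
salmon + cottage cheese with both targets exact would need a negative amount; discard.
quinoa + banana with both tight: 1.359 servings and 22.8 servings → $9.01.
quinoa + cottage cheese with both tight: 2.839 servings and 1.331 servings → $5.34.
banana + cottage cheese: intersection lies outside the first quadrant.
Cheapest feasible corner: $5.34.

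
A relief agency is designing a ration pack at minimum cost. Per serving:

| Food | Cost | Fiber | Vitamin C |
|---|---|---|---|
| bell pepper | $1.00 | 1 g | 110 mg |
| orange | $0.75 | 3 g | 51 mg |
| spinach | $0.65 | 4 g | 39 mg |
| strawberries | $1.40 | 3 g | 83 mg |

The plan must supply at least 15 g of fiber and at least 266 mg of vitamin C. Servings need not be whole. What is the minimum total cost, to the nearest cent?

bell pepper only: max(15/1, 266/110) = 15 servings → $15.00.
orange only: max(15/3, 266/51) = 5.216 servings → $3.91.
spinach only: max(15/4, 266/39) = 6.821 servings → $4.43.
strawberries only: max(15/3, 266/83) = 5 servings → $7.00.
bell pepper + orange with both tight: 0.1183 servings and 4.961 servings → $3.84.
bell pepper + spinach with both tight: 1.195 servings and 3.451 servings → $3.44.
bell pepper + strawberries with both targets exact would need a negative amount; discard.
orange + spinach: intersection lies outside the first quadrant.
orange + strawberries with both tight: 4.656 servings and 0.3438 servings → $3.97.
spinach + strawberries with both tight: 2.079 servings and 2.228 servings → $4.47.
Cheapest feasible corner: $3.44.

$3.44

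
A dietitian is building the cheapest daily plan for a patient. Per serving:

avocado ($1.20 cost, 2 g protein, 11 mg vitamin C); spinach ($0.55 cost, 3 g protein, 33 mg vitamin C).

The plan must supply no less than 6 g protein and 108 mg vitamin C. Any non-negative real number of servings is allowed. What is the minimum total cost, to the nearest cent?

Check every corner: each single food scaled to meet both minima, and each pair solved so both constraints bind.
avocado only: max(6/2, 108/11) = 9.818 servings → $11.78.
spinach only: max(6/3, 108/33) = 3.273 servings → $1.80.
avocado + spinach: the both-tight solution has a negative serving — not a feasible corner.
The minimum over all feasible corners is $1.80.

$1.80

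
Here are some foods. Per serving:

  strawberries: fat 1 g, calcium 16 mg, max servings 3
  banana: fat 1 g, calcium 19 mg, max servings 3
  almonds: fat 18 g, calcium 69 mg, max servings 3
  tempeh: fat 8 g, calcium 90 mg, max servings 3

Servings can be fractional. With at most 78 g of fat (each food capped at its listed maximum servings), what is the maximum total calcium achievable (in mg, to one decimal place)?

Calcium per g fat: banana 19, strawberries 16, tempeh 11.25, almonds 3.833.
Take 3 servings of banana: uses 3 g fat, +57.0 mg calcium (running total 57.0 mg).
Take 3 servings of strawberries: uses 3 g fat, +48.0 mg calcium (running total 105.0 mg).
Take 3 servings of tempeh: uses 24 g fat, +270.0 mg calcium (running total 375.0 mg).
Take 2.667 servings of almonds: uses 48 g fat, +184.0 mg calcium (running total 559.0 mg).
Greedy by best ratio exhausts the fat allowance optimally: 559.0 mg.

559.0 mg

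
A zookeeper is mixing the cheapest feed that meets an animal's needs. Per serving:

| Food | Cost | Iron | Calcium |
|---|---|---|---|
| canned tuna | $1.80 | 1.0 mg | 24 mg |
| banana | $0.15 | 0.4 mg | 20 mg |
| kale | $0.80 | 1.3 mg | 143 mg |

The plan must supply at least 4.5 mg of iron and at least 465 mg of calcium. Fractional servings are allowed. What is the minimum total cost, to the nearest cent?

This is a tiny linear program; its minimum lies at a vertex of the feasible set. List the vertices and price them.
canned tuna only: max(4.5/1.0, 465/24) = 19.38 servings → $34.88.
banana only: max(4.5/0.4, 465/20) = 23.25 servings → $3.49.
kale only: max(4.5/1.3, 465/143) = 3.462 servings → $2.77.
canned tuna + banana: intersection lies outside the first quadrant.
canned tuna + kale with both tight: 0.3488 servings and 3.193 servings → $3.18.
banana + kale with both tight: 1.25 servings and 3.077 servings → $2.65.
Cheapest feasible corner: $2.65.

$2.65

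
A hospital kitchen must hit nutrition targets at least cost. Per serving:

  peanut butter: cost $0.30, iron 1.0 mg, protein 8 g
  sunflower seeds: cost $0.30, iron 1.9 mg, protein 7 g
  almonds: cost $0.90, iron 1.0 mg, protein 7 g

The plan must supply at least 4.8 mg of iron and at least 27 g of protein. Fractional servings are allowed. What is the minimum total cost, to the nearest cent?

Compare the cost at each extreme point of the feasible region.
peanut butter only: max(4.8/1.0, 27/8) = 4.8 servings → $1.44.
sunflower seeds only: max(4.8/1.9, 27/7) = 3.857 servings → $1.16.
almonds only: max(4.8/1.0, 27/7) = 4.8 servings → $4.32.
peanut butter + sunflower seeds with both tight: 2.159 servings and 1.39 servings → $1.06.
peanut butter + almonds: the both-tight solution has a negative serving — not a feasible corner.
sunflower seeds + almonds with both tight: 1.048 servings and 2.81 servings → $2.84.
So the least-cost plan costs $1.06.

$1.06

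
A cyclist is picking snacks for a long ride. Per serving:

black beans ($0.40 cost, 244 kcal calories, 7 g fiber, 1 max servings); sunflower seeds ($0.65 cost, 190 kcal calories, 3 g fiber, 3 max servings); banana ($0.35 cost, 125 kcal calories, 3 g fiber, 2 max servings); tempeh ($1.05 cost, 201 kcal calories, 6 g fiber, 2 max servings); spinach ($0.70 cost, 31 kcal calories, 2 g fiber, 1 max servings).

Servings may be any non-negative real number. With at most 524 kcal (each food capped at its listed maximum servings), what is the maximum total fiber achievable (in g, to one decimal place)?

16.6 g

Fiber per kcal: spinach 0.06452, tempeh 0.02985, black beans 0.02869, banana 0.024, sunflower seeds 0.01579.
Take 1 serving of spinach: uses 31 kcal, +2.0 g fiber (running total 2.0 g).
Take 2 servings of tempeh: uses 402 kcal, +12.0 g fiber (running total 14.0 g).
Take 0.373 servings of black beans: uses 91 kcal, +2.6 g fiber (running total 16.6 g).
Filling greedily by fiber-per-kcal is optimal for one linear limit, giving 16.6 g.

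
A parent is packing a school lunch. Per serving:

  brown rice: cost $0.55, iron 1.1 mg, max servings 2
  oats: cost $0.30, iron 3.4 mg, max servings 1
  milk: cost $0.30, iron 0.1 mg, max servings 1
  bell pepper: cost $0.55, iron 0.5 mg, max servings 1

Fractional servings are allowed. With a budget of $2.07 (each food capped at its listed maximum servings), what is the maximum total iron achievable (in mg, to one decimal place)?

6.1 mg

Iron per dollar: oats 11.33, brown rice 2, bell pepper 0.9091, milk 0.3333.
Take 1 serving of oats: spends $0.30, +3.4 mg iron (running total 3.4 mg).
Take 2 servings of brown rice: spends $1.10, +2.2 mg iron (running total 5.6 mg).
Take 1 serving of bell pepper: spends $0.55, +0.5 mg iron (running total 6.1 mg).
Take 0.4 servings of milk: spends $0.12, +0.0 mg iron (running total 6.1 mg).
Greedy by best ratio exhausts the cost allowance optimally: 6.1 mg.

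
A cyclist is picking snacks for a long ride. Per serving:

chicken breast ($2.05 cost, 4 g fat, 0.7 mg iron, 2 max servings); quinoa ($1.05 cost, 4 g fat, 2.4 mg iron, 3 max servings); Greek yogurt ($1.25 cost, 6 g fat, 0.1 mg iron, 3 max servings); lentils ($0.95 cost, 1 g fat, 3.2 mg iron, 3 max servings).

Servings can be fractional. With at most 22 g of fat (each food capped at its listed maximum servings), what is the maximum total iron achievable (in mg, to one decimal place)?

Iron per g fat: lentils 3.2, quinoa 0.6, chicken breast 0.175, Greek yogurt 0.01667.
Take 3 servings of lentils: uses 3 g fat, +9.6 mg iron (running total 9.6 mg).
Take 3 servings of quinoa: uses 12 g fat, +7.2 mg iron (running total 16.8 mg).
Take 1.75 servings of chicken breast: uses 7 g fat, +1.2 mg iron (running total 18.0 mg).
Greedy by best ratio exhausts the fat allowance optimally: 18.0 mg.

18.0 mg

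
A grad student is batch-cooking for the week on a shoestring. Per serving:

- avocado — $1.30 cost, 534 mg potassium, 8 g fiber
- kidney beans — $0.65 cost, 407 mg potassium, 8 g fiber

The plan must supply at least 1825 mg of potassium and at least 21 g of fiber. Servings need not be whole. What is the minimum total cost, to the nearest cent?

$2.91

avocado only: max(1825/534, 21/8) = 3.418 servings → $4.44.
kidney beans only: max(1825/407, 21/8) = 4.484 servings → $2.91.
avocado + kidney beans with both targets exact would need a negative amount; discard.
Cheapest feasible corner: $2.91.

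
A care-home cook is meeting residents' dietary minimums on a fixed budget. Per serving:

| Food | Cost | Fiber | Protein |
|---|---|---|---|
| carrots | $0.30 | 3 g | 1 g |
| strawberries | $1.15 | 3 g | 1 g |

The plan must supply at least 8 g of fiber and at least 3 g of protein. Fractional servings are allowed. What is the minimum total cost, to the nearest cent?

$0.90

The cheapest plan sits at a corner of the feasible region — with two constraints it uses at most two foods.
carrots only: max(8/3, 3/1) = 3 servings → $0.90.
strawberries only: max(8/3, 3/1) = 3 servings → $3.45.
carrots + strawberries (both tight): parallel constraints — no distinct corner.
The minimum over all feasible corners is $0.90.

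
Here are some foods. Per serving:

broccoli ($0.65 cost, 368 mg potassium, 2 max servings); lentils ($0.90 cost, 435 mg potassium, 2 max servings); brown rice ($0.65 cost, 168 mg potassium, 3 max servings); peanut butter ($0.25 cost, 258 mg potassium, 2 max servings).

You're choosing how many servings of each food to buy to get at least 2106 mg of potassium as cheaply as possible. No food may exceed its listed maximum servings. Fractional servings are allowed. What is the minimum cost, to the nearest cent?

$3.57

Cost per mg of potassium: peanut butter $0.0010, broccoli $0.0018, lentils $0.0021, brown rice $0.0039.
Take 2 servings of peanut butter: +516.0 mg potassium for $0.50 (total $0.50, still need 1590.0 mg).
Take 2 servings of broccoli: +736.0 mg potassium for $1.30 (total $1.80, still need 854.0 mg).
Take 1.963 servings of lentils: +854.0 mg potassium for $1.77 (total $3.57, still need 0.0 mg).
Greedy by cheapest-per-mg is optimal for a single linear constraint, so the minimum cost is $3.57.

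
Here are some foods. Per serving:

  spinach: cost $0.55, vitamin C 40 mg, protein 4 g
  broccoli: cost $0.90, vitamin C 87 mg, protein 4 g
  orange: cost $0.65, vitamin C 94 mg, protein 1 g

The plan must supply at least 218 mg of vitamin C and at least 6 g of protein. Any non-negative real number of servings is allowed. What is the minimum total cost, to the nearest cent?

$1.79

A basic optimal solution has at most two foods positive. Try each food alone and each pair with both targets met exactly.
spinach only: max(218/40, 6/4) = 5.45 servings → $3.00.
broccoli only: max(218/87, 6/4) = 2.506 servings → $2.26.
orange only: max(218/94, 6/1) = 6 servings → $3.90.
spinach + broccoli with both targets exact would need a negative amount; discard.
spinach + orange with both tight: 1.03 servings and 1.881 servings → $1.79.
broccoli + orange with both tight: 1.197 servings and 1.211 servings → $1.86.
Cheapest feasible corner: $1.79.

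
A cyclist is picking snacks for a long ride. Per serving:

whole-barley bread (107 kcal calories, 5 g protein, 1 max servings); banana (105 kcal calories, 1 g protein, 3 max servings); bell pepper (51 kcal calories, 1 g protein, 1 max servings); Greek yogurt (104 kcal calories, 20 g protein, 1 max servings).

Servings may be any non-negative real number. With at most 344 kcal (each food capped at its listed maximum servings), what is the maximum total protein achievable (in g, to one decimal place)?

Protein per kcal: Greek yogurt 0.1923, whole-barley bread 0.04673, bell pepper 0.01961, banana 0.009524.
Take 1 serving of Greek yogurt: uses 104 kcal, +20.0 g protein (running total 20.0 g).
Take 1 serving of whole-barley bread: uses 107 kcal, +5.0 g protein (running total 25.0 g).
Take 1 serving of bell pepper: uses 51 kcal, +1.0 g protein (running total 26.0 g).
Take 0.781 servings of banana: uses 82 kcal, +0.8 g protein (running total 26.8 g).
Greedy by best ratio exhausts the calories allowance optimally: 26.8 g.

26.8 g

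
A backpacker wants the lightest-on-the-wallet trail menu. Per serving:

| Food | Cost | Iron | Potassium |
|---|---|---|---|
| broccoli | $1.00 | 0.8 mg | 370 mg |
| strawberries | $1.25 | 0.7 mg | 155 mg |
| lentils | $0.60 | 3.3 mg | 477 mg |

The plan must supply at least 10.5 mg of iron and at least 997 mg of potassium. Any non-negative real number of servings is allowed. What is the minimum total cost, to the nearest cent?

$1.91

The cheapest plan sits at a corner of the feasible region — with two constraints it uses at most two foods.
broccoli only: max(10.5/0.8, 997/370) = 13.12 servings → $13.12.
strawberries only: max(10.5/0.7, 997/155) = 15 servings → $18.75.
lentils only: max(10.5/3.3, 997/477) = 3.182 servings → $1.91.
broccoli + strawberries: the both-tight solution has a negative serving — not a feasible corner.
broccoli + lentils: intersection lies outside the first quadrant.
strawberries + lentils: intersection lies outside the first quadrant.
Cheapest feasible corner: $1.91.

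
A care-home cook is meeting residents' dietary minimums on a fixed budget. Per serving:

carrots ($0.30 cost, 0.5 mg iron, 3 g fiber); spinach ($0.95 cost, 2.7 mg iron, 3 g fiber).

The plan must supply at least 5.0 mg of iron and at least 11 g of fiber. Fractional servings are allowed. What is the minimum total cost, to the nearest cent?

$2.04

Compare the cost at each extreme point of the feasible region.
carrots only: max(5.0/0.5, 11/3) = 10 servings → $3.00.
spinach only: max(5.0/2.7, 11/3) = 3.667 servings → $3.48.
carrots + spinach with both tight: 2.227 servings and 1.439 servings → $2.04.
So the least-cost plan costs $2.04.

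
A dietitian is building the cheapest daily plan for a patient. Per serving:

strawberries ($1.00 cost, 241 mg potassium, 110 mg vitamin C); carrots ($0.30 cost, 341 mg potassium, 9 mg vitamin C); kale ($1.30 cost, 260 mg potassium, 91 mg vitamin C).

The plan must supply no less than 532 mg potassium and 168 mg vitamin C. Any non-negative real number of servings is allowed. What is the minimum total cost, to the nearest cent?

$1.64

An LP optimum is at a vertex; with two nutrient constraints at most two foods are used. Check each candidate.
strawberries only: max(532/241, 168/110) = 2.207 servings → $2.21.
carrots only: max(532/341, 168/9) = 18.67 servings → $5.60.
kale only: max(532/260, 168/91) = 2.046 servings → $2.66.
strawberries + carrots with both tight: 1.486 servings and 0.5102 servings → $1.64.
strawberries + kale: intersection lies outside the first quadrant.
carrots + kale with both tight: 0.1649 servings and 1.83 servings → $2.43.
Cheapest feasible corner: $1.64.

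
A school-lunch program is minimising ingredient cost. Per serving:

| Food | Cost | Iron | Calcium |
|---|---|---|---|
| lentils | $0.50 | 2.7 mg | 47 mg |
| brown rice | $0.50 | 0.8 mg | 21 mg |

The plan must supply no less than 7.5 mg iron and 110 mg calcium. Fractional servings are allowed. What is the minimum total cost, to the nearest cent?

lentils only: max(7.5/2.7, 110/47) = 2.778 servings → $1.39.
brown rice only: max(7.5/0.8, 110/21) = 9.375 servings → $4.69.
lentils + brown rice: the both-tight solution has a negative serving — not a feasible corner.
Cheapest feasible corner: $1.39.

$1.39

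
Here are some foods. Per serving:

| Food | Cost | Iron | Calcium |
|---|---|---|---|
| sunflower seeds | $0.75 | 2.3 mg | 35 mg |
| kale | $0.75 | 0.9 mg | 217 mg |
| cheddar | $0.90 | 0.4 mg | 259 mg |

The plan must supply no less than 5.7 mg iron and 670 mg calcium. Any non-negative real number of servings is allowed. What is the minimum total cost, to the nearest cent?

$3.17

sunflower seeds only: max(5.7/2.3, 670/35) = 19.14 servings → $14.36.
kale only: max(5.7/0.9, 670/217) = 6.333 servings → $4.75.
cheddar only: max(5.7/0.4, 670/259) = 14.25 servings → $12.82.
sunflower seeds + kale with both tight: 1.356 servings and 2.869 servings → $3.17.
sunflower seeds + cheddar with both tight: 2.077 servings and 2.306 servings → $3.63.
kale + cheddar: the both-tight solution has a negative serving — not a feasible corner.
The minimum over all feasible corners is $3.17.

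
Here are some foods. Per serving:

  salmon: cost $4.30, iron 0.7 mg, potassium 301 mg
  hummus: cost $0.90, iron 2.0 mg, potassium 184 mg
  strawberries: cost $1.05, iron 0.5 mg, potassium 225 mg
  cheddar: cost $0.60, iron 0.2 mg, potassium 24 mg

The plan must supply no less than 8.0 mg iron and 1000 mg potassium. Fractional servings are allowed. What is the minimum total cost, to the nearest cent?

salmon only: max(8.0/0.7, 1000/301) = 11.43 servings → $49.14.
hummus only: max(8.0/2.0, 1000/184) = 5.435 servings → $4.89.
strawberries only: max(8.0/0.5, 1000/225) = 16 servings → $16.80.
cheddar only: max(8.0/0.2, 1000/24) = 41.67 servings → $25.00.
salmon + hummus with both tight: 1.116 servings and 3.609 servings → $8.05.
salmon + strawberries: intersection lies outside the first quadrant.
salmon + cheddar with both tight: 0.1843 servings and 39.35 servings → $24.41.
hummus + strawberries with both tight: 3.631 servings and 1.475 servings → $4.82.
hummus + cheddar: the both-tight solution has a negative serving — not a feasible corner.
strawberries + cheddar with both tight: 0.2424 servings and 39.39 servings → $23.89.
The minimum over all feasible corners is $4.82.

$4.82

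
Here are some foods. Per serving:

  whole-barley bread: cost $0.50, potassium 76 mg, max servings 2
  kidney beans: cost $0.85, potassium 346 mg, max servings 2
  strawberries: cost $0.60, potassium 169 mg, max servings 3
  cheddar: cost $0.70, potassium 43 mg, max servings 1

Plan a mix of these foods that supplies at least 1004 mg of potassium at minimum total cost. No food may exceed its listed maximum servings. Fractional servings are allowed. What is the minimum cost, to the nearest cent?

$2.81

Cost per mg of potassium: kidney beans $0.0025, strawberries $0.0036, whole-barley bread $0.0066, cheddar $0.0163.
Take 2 servings of kidney beans: +692.0 mg potassium for $1.70 (total $1.70, still need 312.0 mg).
Take 1.846 servings of strawberries: +312.0 mg potassium for $1.11 (total $2.81, still need 0.0 mg).
Filling from the cheapest source first is optimal under one linear minimum: $2.81.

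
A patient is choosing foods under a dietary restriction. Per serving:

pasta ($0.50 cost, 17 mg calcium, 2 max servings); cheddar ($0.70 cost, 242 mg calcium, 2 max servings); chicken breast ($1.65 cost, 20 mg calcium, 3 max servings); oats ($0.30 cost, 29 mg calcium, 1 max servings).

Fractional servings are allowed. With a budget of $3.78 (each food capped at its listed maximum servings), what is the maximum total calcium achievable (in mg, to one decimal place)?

Calcium per dollar: cheddar 345.7, oats 96.67, pasta 34, chicken breast 12.12.
Take 2 servings of cheddar: spends $1.40, +484.0 mg calcium (running total 484.0 mg).
Take 1 serving of oats: spends $0.30, +29.0 mg calcium (running total 513.0 mg).
Take 2 servings of pasta: spends $1.00, +34.0 mg calcium (running total 547.0 mg).
Take 0.6545 servings of chicken breast: spends $1.08, +13.1 mg calcium (running total 560.1 mg).
Greedy by best ratio exhausts the cost allowance optimally: 560.1 mg.

560.1 mg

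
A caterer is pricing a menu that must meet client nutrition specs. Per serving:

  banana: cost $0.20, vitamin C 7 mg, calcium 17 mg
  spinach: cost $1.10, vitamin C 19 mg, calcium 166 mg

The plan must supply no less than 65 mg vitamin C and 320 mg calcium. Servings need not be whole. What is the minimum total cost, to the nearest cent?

An LP optimum is at a vertex; with two nutrient constraints at most two foods are used. Check each candidate.
banana only: max(65/7, 320/17) = 18.82 servings → $3.76.
spinach only: max(65/19, 320/166) = 3.421 servings → $3.76.
banana + spinach with both tight: 5.614 servings and 1.353 servings → $2.61.
The minimum over all feasible corners is $2.61.

$2.61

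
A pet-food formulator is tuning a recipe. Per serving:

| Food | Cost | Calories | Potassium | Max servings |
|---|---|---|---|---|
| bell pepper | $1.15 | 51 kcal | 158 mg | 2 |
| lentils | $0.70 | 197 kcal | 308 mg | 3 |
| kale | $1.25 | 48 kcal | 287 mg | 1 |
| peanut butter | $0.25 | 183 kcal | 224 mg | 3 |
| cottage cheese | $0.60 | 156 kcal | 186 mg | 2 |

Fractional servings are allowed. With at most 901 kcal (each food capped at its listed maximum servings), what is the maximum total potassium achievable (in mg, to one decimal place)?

1722.8 mg

Potassium per kcal: kale 5.979, bell pepper 3.098, lentils 1.563, peanut butter 1.224, cottage cheese 1.192.
Take 1 serving of kale: uses 48 kcal, +287.0 mg potassium (running total 287.0 mg).
Take 2 servings of bell pepper: uses 102 kcal, +316.0 mg potassium (running total 603.0 mg).
Take 3 servings of lentils: uses 591 kcal, +924.0 mg potassium (running total 1527.0 mg).
Take 0.8743 servings of peanut butter: uses 160 kcal, +195.8 mg potassium (running total 1722.8 mg).
Filling greedily by potassium-per-kcal is optimal for one linear limit, giving 1722.8 mg.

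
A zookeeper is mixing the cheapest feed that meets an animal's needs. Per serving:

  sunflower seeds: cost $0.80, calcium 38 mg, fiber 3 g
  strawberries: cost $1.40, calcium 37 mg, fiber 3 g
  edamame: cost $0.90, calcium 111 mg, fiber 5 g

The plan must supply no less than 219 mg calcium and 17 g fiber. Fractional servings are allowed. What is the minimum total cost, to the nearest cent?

$3.06

sunflower seeds only: max(219/38, 17/3) = 5.763 servings → $4.61.
strawberries only: max(219/37, 17/3) = 5.919 servings → $8.29.
edamame only: max(219/111, 17/5) = 3.4 servings → $3.06.
sunflower seeds + strawberries with both targets exact would need a negative amount; discard.
sunflower seeds + edamame with both tight: 5.538 servings and 0.07692 servings → $4.50.
strawberries + edamame with both tight: 5.351 servings and 0.1892 servings → $7.66.
So the least-cost plan costs $3.06.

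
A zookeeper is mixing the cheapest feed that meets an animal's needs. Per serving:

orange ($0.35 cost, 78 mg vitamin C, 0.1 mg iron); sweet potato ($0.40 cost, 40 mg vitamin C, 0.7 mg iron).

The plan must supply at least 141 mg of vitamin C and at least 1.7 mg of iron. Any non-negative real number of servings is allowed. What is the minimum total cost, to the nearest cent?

$1.15

A basic optimal solution has at most two foods positive. Try each food alone and each pair with both targets met exactly.
orange only: max(141/78, 1.7/0.1) = 17 servings → $5.95.
sweet potato only: max(141/40, 1.7/0.7) = 3.525 servings → $1.41.
orange + sweet potato with both tight: 0.6067 servings and 2.342 servings → $1.15.
The minimum over all feasible corners is $1.15.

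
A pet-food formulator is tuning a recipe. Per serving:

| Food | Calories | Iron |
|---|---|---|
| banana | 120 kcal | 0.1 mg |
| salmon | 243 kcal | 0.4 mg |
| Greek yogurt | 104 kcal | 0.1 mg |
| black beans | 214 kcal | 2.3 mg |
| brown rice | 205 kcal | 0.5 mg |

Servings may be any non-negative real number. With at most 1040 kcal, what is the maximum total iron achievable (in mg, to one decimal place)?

Iron per kcal: black beans 0.01075, brown rice 0.002439, salmon 0.001646, Greek yogurt 0.0009615, banana 0.0008333.
With no serving limits, spend the whole calories allowance on black beans: 1040 kcal / 214 kcal × 2.3 mg = 11.2 mg.

11.2 mg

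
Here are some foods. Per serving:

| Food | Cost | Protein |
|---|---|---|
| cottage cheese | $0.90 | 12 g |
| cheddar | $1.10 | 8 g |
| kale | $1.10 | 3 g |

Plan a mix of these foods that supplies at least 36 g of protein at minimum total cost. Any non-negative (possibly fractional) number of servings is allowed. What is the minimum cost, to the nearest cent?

$2.70

Cost per g of protein: cottage cheese $0.0750, cheddar $0.1375, kale $0.3667.
With no serving limits, use only cottage cheese: 36 g / 12 g = 3 servings × $0.90 = $2.70.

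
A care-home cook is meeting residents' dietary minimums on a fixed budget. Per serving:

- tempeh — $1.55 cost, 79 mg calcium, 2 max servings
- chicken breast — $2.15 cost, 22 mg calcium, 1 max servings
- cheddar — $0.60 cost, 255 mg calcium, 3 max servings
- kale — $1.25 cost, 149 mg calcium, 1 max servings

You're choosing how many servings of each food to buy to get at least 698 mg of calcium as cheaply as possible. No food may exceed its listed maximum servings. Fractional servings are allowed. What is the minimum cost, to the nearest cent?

$1.64

Cost per mg of calcium: cheddar $0.0024, kale $0.0084, tempeh $0.0196, chicken breast $0.0977.
Take 2.737 servings of cheddar: +698.0 mg calcium for $1.64 (total $1.64, still need 0.0 mg).
Greedy by cheapest-per-mg is optimal for a single linear constraint, so the minimum cost is $1.64.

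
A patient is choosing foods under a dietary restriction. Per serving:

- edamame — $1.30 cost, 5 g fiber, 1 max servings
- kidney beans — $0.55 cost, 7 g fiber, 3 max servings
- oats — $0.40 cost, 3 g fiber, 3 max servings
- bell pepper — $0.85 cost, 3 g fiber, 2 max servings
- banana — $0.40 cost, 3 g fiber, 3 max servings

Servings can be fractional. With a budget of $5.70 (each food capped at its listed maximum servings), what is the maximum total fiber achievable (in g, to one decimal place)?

45.2 g

Fiber per dollar: kidney beans 12.73, oats 7.5, banana 7.5, edamame 3.846, bell pepper 3.529.
Take 3 servings of kidney beans: spends $1.65, +21.0 g fiber (running total 21.0 g).
Take 3 servings of oats: spends $1.20, +9.0 g fiber (running total 30.0 g).
Take 3 servings of banana: spends $1.20, +9.0 g fiber (running total 39.0 g).
Take 1 serving of edamame: spends $1.30, +5.0 g fiber (running total 44.0 g).
Take 0.4118 servings of bell pepper: spends $0.35, +1.2 g fiber (running total 45.2 g).
Greedy by best ratio exhausts the cost allowance optimally: 45.2 g.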